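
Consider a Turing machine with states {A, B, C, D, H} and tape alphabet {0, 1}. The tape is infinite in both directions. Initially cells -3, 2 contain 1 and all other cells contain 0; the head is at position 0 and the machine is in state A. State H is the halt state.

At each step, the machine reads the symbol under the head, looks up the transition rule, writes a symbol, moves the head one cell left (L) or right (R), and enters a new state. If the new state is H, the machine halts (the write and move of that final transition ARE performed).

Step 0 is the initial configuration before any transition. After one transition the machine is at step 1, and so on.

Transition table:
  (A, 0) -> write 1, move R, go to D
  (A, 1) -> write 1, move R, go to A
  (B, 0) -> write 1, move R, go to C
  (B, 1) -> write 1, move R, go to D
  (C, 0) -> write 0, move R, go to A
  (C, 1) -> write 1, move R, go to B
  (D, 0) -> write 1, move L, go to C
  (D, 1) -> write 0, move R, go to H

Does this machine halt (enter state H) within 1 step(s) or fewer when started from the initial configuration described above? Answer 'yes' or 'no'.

Step 1: in state A at pos 0, read 0 -> (A,0)->write 1,move R,goto D. Now: state=D, head=1, tape[-4..3]=01001010 (head:      ^)
After 1 step(s): state = D (not H) -> not halted within 1 -> no

Answer: no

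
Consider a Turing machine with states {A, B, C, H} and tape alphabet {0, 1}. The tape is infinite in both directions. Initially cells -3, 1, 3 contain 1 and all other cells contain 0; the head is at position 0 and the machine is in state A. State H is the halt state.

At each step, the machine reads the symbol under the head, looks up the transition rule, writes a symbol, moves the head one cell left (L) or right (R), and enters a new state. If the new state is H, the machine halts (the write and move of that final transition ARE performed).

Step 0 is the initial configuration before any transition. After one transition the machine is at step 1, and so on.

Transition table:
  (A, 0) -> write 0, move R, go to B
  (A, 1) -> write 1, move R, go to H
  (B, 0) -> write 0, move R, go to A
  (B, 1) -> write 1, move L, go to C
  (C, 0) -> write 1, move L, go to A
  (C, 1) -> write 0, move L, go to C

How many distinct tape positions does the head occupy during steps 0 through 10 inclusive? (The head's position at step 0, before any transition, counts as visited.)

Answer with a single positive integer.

Answer: 5

Derivation:
Step 1: in state A at pos 0, read 0 -> (A,0)->write 0,move R,goto B. Now: state=B, head=1, tape[-4..4]=010001010 (head:      ^)
Step 2: in state B at pos 1, read 1 -> (B,1)->write 1,move L,goto C. Now: state=C, head=0, tape[-4..4]=010001010 (head:     ^)
Step 3: in state C at pos 0, read 0 -> (C,0)->write 1,move L,goto A. Now: state=A, head=-1, tape[-4..4]=010011010 (head:    ^)
Step 4: in state A at pos -1, read 0 -> (A,0)->write 0,move R,goto B. Now: state=B, head=0, tape[-4..4]=010011010 (head:     ^)
Step 5: in state B at pos 0, read 1 -> (B,1)->write 1,move L,goto C. Now: state=C, head=-1, tape[-4..4]=010011010 (head:    ^)
Step 6: in state C at pos -1, read 0 -> (C,0)->write 1,move L,goto A. Now: state=A, head=-2, tape[-4..4]=010111010 (head:   ^)
Step 7: in state A at pos -2, read 0 -> (A,0)->write 0,move R,goto B. Now: state=B, head=-1, tape[-4..4]=010111010 (head:    ^)
Step 8: in state B at pos -1, read 1 -> (B,1)->write 1,move L,goto C. Now: state=C, head=-2, tape[-4..4]=010111010 (head:   ^)
Step 9: in state C at pos -2, read 0 -> (C,0)->write 1,move L,goto A. Now: state=A, head=-3, tape[-4..4]=011111010 (head:  ^)
Step 10: in state A at pos -3, read 1 -> (A,1)->write 1,move R,goto H. Now: state=H, head=-2, tape[-4..4]=011111010 (head:   ^)
Head positions at steps 0..10: starting at 0, distinct positions visited = {-3, -2, -1, 0, 1} -> 5 position(s)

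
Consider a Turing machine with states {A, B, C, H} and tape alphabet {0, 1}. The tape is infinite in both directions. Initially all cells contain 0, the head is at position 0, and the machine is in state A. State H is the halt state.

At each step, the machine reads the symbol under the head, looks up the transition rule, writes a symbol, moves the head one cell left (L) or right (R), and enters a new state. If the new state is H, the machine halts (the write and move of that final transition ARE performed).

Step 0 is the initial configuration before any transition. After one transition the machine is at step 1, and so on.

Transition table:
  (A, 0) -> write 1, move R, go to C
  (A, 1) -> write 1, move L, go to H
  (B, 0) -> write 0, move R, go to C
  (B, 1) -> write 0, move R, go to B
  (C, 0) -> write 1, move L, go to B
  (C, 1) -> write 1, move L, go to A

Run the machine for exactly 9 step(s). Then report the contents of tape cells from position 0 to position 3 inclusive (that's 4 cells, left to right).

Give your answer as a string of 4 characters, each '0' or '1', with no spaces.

Step 1: in state A at pos 0, read 0 -> (A,0)->write 1,move R,goto C. Now: state=C, head=1, tape[-1..2]=0100 (head:   ^)
Step 2: in state C at pos 1, read 0 -> (C,0)->write 1,move L,goto B. Now: state=B, head=0, tape[-1..2]=0110 (head:  ^)
Step 3: in state B at pos 0, read 1 -> (B,1)->write 0,move R,goto B. Now: state=B, head=1, tape[-1..2]=0010 (head:   ^)
Step 4: in state B at pos 1, read 1 -> (B,1)->write 0,move R,goto B. Now: state=B, head=2, tape[-1..3]=00000 (head:    ^)
Step 5: in state B at pos 2, read 0 -> (B,0)->write 0,move R,goto C. Now: state=C, head=3, tape[-1..4]=000000 (head:     ^)
Step 6: in state C at pos 3, read 0 -> (C,0)->write 1,move L,goto B. Now: state=B, head=2, tape[-1..4]=000010 (head:    ^)
Step 7: in state B at pos 2, read 0 -> (B,0)->write 0,move R,goto C. Now: state=C, head=3, tape[-1..4]=000010 (head:     ^)
Step 8: in state C at pos 3, read 1 -> (C,1)->write 1,move L,goto A. Now: state=A, head=2, tape[-1..4]=000010 (head:    ^)
Step 9: in state A at pos 2, read 0 -> (A,0)->write 1,move R,goto C. Now: state=C, head=3, tape[-1..4]=000110 (head:     ^)

Answer: 0011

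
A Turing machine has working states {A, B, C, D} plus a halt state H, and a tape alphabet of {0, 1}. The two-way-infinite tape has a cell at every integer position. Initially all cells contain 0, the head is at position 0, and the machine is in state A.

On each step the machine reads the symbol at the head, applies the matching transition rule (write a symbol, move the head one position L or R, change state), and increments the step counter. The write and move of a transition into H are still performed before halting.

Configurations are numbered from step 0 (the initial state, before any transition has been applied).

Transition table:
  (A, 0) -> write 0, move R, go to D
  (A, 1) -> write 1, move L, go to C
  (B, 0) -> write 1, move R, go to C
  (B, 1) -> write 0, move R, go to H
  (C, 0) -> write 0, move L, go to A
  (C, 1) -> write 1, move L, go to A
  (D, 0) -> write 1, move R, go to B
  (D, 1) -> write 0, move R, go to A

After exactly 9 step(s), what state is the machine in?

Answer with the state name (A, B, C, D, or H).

Step 1: in state A at pos 0, read 0 -> (A,0)->write 0,move R,goto D. Now: state=D, head=1, tape[-1..2]=0000 (head:   ^)
Step 2: in state D at pos 1, read 0 -> (D,0)->write 1,move R,goto B. Now: state=B, head=2, tape[-1..3]=00100 (head:    ^)
Step 3: in state B at pos 2, read 0 -> (B,0)->write 1,move R,goto C. Now: state=C, head=3, tape[-1..4]=001100 (head:     ^)
Step 4: in state C at pos 3, read 0 -> (C,0)->write 0,move L,goto A. Now: state=A, head=2, tape[-1..4]=001100 (head:    ^)
Step 5: in state A at pos 2, read 1 -> (A,1)->write 1,move L,goto C. Now: state=C, head=1, tape[-1..4]=001100 (head:   ^)
Step 6: in state C at pos 1, read 1 -> (C,1)->write 1,move L,goto A. Now: state=A, head=0, tape[-1..4]=001100 (head:  ^)
Step 7: in state A at pos 0, read 0 -> (A,0)->write 0,move R,goto D. Now: state=D, head=1, tape[-1..4]=001100 (head:   ^)
Step 8: in state D at pos 1, read 1 -> (D,1)->write 0,move R,goto A. Now: state=A, head=2, tape[-1..4]=000100 (head:    ^)
Step 9: in state A at pos 2, read 1 -> (A,1)->write 1,move L,goto C. Now: state=C, head=1, tape[-1..4]=000100 (head:   ^)

Answer: C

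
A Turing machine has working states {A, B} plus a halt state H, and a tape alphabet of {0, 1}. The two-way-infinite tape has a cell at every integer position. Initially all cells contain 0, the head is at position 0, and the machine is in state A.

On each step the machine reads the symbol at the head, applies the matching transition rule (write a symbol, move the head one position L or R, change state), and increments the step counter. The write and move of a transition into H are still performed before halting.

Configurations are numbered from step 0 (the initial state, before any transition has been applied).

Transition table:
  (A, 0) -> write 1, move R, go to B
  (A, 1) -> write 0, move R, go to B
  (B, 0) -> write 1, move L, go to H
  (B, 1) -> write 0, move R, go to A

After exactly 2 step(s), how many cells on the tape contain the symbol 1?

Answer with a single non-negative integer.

Step 1: in state A at pos 0, read 0 -> (A,0)->write 1,move R,goto B. Now: state=B, head=1, tape[-1..2]=0100 (head:   ^)
Step 2: in state B at pos 1, read 0 -> (B,0)->write 1,move L,goto H. Now: state=H, head=0, tape[-1..2]=0110 (head:  ^)
Cells containing 1 after step 2: {0, 1} -> 2 cell(s)

Answer: 2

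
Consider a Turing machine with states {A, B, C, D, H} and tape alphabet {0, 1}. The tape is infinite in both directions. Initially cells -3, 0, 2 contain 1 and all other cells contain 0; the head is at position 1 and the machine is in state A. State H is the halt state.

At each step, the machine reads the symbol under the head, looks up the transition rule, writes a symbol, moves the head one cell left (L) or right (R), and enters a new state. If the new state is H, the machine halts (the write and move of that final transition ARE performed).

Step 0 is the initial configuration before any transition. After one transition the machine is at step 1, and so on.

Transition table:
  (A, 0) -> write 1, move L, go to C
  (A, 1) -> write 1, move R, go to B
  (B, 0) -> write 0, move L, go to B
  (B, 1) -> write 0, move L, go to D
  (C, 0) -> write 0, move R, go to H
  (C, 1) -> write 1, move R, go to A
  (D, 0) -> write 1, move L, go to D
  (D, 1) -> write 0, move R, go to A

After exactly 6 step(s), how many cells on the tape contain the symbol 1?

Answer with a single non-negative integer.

Answer: 3

Derivation:
Step 1: in state A at pos 1, read 0 -> (A,0)->write 1,move L,goto C. Now: state=C, head=0, tape[-4..3]=01001110 (head:     ^)
Step 2: in state C at pos 0, read 1 -> (C,1)->write 1,move R,goto A. Now: state=A, head=1, tape[-4..3]=01001110 (head:      ^)
Step 3: in state A at pos 1, read 1 -> (A,1)->write 1,move R,goto B. Now: state=B, head=2, tape[-4..3]=01001110 (head:       ^)
Step 4: in state B at pos 2, read 1 -> (B,1)->write 0,move L,goto D. Now: state=D, head=1, tape[-4..3]=01001100 (head:      ^)
Step 5: in state D at pos 1, read 1 -> (D,1)->write 0,move R,goto A. Now: state=A, head=2, tape[-4..3]=01001000 (head:       ^)
Step 6: in state A at pos 2, read 0 -> (A,0)->write 1,move L,goto C. Now: state=C, head=1, tape[-4..3]=01001010 (head:      ^)
Cells containing 1 after step 6: {-3, 0, 2} -> 3 cell(s)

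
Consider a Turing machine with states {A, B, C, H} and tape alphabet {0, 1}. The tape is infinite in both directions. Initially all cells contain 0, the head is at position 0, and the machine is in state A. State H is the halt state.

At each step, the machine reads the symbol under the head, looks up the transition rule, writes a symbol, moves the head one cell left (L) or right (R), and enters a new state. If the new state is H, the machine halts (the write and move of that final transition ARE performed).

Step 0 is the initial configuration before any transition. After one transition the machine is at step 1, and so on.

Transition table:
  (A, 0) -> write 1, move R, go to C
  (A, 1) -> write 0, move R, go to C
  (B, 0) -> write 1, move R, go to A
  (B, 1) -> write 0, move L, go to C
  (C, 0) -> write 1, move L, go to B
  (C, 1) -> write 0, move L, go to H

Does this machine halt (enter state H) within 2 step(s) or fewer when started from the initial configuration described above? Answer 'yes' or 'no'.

Answer: no

Derivation:
Step 1: in state A at pos 0, read 0 -> (A,0)->write 1,move R,goto C. Now: state=C, head=1, tape[-1..2]=0100 (head:   ^)
Step 2: in state C at pos 1, read 0 -> (C,0)->write 1,move L,goto B. Now: state=B, head=0, tape[-1..2]=0110 (head:  ^)
After 2 step(s): state = B (not H) -> not halted within 2 -> no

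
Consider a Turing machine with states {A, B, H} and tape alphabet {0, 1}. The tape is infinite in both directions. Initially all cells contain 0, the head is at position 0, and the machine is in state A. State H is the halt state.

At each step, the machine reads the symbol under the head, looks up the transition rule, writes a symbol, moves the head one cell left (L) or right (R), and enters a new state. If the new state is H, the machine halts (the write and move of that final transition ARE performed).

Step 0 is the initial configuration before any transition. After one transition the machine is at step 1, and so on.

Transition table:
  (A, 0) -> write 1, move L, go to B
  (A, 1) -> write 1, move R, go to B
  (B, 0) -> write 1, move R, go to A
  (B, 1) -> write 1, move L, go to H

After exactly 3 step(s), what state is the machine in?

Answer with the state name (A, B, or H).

Answer: B

Derivation:
Step 1: in state A at pos 0, read 0 -> (A,0)->write 1,move L,goto B. Now: state=B, head=-1, tape[-2..1]=0010 (head:  ^)
Step 2: in state B at pos -1, read 0 -> (B,0)->write 1,move R,goto A. Now: state=A, head=0, tape[-2..1]=0110 (head:   ^)
Step 3: in state A at pos 0, read 1 -> (A,1)->write 1,move R,goto B. Now: state=B, head=1, tape[-2..2]=01100 (head:    ^)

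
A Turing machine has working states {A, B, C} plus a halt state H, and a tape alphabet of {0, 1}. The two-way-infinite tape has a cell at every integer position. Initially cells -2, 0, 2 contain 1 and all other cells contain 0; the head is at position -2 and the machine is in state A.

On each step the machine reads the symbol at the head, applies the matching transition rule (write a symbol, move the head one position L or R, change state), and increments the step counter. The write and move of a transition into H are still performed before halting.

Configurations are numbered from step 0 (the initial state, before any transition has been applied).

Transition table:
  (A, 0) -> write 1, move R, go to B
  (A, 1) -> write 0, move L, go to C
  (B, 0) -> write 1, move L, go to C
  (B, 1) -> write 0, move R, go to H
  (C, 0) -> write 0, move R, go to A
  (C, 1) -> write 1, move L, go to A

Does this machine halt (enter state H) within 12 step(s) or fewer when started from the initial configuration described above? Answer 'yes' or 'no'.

Step 1: in state A at pos -2, read 1 -> (A,1)->write 0,move L,goto C. Now: state=C, head=-3, tape[-4..3]=00001010 (head:  ^)
Step 2: in state C at pos -3, read 0 -> (C,0)->write 0,move R,goto A. Now: state=A, head=-2, tape[-4..3]=00001010 (head:   ^)
Step 3: in state A at pos -2, read 0 -> (A,0)->write 1,move R,goto B. Now: state=B, head=-1, tape[-4..3]=00101010 (head:    ^)
Step 4: in state B at pos -1, read 0 -> (B,0)->write 1,move L,goto C. Now: state=C, head=-2, tape[-4..3]=00111010 (head:   ^)
Step 5: in state C at pos -2, read 1 -> (C,1)->write 1,move L,goto A. Now: state=A, head=-3, tape[-4..3]=00111010 (head:  ^)
Step 6: in state A at pos -3, read 0 -> (A,0)->write 1,move R,goto B. Now: state=B, head=-2, tape[-4..3]=01111010 (head:   ^)
Step 7: in state B at pos -2, read 1 -> (B,1)->write 0,move R,goto H. Now: state=H, head=-1, tape[-4..3]=01011010 (head:    ^)
State H reached at step 7; 7 <= 12 -> yes

Answer: yes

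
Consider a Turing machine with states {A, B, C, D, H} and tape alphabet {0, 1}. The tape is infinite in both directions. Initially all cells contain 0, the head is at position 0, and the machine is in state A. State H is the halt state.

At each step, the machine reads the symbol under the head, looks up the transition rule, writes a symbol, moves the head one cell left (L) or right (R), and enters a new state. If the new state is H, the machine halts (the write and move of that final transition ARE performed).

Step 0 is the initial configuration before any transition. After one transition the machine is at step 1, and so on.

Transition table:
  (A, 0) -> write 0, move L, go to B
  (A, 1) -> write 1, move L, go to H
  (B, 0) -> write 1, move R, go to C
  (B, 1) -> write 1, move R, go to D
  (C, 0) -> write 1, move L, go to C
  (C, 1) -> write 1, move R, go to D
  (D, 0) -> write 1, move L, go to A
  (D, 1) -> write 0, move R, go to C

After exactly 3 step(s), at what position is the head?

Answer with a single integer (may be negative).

Step 1: in state A at pos 0, read 0 -> (A,0)->write 0,move L,goto B. Now: state=B, head=-1, tape[-2..1]=0000 (head:  ^)
Step 2: in state B at pos -1, read 0 -> (B,0)->write 1,move R,goto C. Now: state=C, head=0, tape[-2..1]=0100 (head:   ^)
Step 3: in state C at pos 0, read 0 -> (C,0)->write 1,move L,goto C. Now: state=C, head=-1, tape[-2..1]=0110 (head:  ^)

Answer: -1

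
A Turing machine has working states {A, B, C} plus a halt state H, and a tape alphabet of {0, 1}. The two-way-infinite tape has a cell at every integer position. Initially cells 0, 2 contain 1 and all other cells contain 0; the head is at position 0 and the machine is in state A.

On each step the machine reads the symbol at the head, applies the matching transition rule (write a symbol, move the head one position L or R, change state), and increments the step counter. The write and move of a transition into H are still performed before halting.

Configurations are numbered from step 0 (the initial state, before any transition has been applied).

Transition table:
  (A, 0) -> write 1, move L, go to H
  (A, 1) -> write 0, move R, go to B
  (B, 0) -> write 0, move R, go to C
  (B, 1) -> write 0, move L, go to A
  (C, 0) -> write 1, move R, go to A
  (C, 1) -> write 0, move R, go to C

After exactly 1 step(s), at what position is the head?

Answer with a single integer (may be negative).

Answer: 1

Derivation:
Step 1: in state A at pos 0, read 1 -> (A,1)->write 0,move R,goto B. Now: state=B, head=1, tape[-1..3]=00010 (head:   ^)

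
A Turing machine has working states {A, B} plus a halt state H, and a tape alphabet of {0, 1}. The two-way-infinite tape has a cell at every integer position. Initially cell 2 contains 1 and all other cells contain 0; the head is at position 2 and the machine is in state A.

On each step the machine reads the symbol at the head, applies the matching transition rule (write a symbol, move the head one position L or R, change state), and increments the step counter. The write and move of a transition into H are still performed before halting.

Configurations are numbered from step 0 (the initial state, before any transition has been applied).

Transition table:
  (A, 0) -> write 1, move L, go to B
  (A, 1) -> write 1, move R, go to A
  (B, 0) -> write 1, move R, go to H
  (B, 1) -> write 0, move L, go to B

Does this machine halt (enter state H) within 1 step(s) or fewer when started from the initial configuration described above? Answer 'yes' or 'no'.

Step 1: in state A at pos 2, read 1 -> (A,1)->write 1,move R,goto A. Now: state=A, head=3, tape[1..4]=0100 (head:   ^)
After 1 step(s): state = A (not H) -> not halted within 1 -> no

Answer: no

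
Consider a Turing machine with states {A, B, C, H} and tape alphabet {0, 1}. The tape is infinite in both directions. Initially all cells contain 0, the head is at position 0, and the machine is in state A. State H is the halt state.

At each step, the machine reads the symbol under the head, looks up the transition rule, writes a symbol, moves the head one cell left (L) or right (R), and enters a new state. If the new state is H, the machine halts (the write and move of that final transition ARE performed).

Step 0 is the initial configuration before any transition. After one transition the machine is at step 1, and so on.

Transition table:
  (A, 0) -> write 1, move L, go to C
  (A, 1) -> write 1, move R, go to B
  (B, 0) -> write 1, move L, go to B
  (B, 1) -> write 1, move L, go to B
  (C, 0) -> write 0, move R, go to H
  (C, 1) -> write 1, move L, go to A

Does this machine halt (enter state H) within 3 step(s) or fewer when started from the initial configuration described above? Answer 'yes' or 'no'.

Answer: yes

Derivation:
Step 1: in state A at pos 0, read 0 -> (A,0)->write 1,move L,goto C. Now: state=C, head=-1, tape[-2..1]=0010 (head:  ^)
Step 2: in state C at pos -1, read 0 -> (C,0)->write 0,move R,goto H. Now: state=H, head=0, tape[-2..1]=0010 (head:   ^)
State H reached at step 2; 2 <= 3 -> yes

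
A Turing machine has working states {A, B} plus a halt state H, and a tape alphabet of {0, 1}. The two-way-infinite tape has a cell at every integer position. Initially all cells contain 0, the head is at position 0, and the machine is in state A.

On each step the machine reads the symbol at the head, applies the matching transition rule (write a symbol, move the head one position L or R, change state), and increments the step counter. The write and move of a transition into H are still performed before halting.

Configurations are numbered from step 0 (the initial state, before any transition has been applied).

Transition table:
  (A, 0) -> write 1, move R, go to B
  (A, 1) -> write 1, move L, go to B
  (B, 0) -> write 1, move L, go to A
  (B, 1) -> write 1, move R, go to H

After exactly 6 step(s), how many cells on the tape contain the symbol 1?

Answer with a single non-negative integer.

Answer: 4

Derivation:
Step 1: in state A at pos 0, read 0 -> (A,0)->write 1,move R,goto B. Now: state=B, head=1, tape[-1..2]=0100 (head:   ^)
Step 2: in state B at pos 1, read 0 -> (B,0)->write 1,move L,goto A. Now: state=A, head=0, tape[-1..2]=0110 (head:  ^)
Step 3: in state A at pos 0, read 1 -> (A,1)->write 1,move L,goto B. Now: state=B, head=-1, tape[-2..2]=00110 (head:  ^)
Step 4: in state B at pos -1, read 0 -> (B,0)->write 1,move L,goto A. Now: state=A, head=-2, tape[-3..2]=001110 (head:  ^)
Step 5: in state A at pos -2, read 0 -> (A,0)->write 1,move R,goto B. Now: state=B, head=-1, tape[-3..2]=011110 (head:   ^)
Step 6: in state B at pos -1, read 1 -> (B,1)->write 1,move R,goto H. Now: state=H, head=0, tape[-3..2]=011110 (head:    ^)
Cells containing 1 after step 6: {-2, -1, 0, 1} -> 4 cell(s)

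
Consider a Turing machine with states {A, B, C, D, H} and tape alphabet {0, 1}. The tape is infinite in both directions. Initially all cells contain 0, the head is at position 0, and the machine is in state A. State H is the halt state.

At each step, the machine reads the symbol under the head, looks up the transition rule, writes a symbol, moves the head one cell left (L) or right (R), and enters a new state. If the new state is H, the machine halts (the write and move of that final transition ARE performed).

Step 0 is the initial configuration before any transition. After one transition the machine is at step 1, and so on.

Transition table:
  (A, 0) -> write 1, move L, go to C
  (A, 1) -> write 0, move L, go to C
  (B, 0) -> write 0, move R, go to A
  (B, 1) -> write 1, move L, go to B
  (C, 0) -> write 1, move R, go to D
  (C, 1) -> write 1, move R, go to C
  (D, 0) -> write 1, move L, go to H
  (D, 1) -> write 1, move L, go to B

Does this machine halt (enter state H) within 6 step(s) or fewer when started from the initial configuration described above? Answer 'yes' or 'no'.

Step 1: in state A at pos 0, read 0 -> (A,0)->write 1,move L,goto C. Now: state=C, head=-1, tape[-2..1]=0010 (head:  ^)
Step 2: in state C at pos -1, read 0 -> (C,0)->write 1,move R,goto D. Now: state=D, head=0, tape[-2..1]=0110 (head:   ^)
Step 3: in state D at pos 0, read 1 -> (D,1)->write 1,move L,goto B. Now: state=B, head=-1, tape[-2..1]=0110 (head:  ^)
Step 4: in state B at pos -1, read 1 -> (B,1)->write 1,move L,goto B. Now: state=B, head=-2, tape[-3..1]=00110 (head:  ^)
Step 5: in state B at pos -2, read 0 -> (B,0)->write 0,move R,goto A. Now: state=A, head=-1, tape[-3..1]=00110 (head:   ^)
Step 6: in state A at pos -1, read 1 -> (A,1)->write 0,move L,goto C. Now: state=C, head=-2, tape[-3..1]=00010 (head:  ^)
After 6 step(s): state = C (not H) -> not halted within 6 -> no

Answer: no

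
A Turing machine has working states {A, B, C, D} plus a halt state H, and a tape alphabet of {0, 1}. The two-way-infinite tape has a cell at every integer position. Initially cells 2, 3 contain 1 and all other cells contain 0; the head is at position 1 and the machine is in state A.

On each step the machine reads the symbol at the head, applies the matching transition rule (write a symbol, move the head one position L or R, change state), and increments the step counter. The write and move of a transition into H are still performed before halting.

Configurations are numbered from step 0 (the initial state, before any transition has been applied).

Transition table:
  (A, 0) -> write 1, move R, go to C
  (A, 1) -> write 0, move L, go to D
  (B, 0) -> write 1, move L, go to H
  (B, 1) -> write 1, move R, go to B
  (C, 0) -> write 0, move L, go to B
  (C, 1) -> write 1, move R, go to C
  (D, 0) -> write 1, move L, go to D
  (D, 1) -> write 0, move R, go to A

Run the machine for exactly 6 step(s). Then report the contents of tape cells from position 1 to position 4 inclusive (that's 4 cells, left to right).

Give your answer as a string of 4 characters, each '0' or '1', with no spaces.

Answer: 1111

Derivation:
Step 1: in state A at pos 1, read 0 -> (A,0)->write 1,move R,goto C. Now: state=C, head=2, tape[0..4]=01110 (head:   ^)
Step 2: in state C at pos 2, read 1 -> (C,1)->write 1,move R,goto C. Now: state=C, head=3, tape[0..4]=01110 (head:    ^)
Step 3: in state C at pos 3, read 1 -> (C,1)->write 1,move R,goto C. Now: state=C, head=4, tape[0..5]=011100 (head:     ^)
Step 4: in state C at pos 4, read 0 -> (C,0)->write 0,move L,goto B. Now: state=B, head=3, tape[0..5]=011100 (head:    ^)
Step 5: in state B at pos 3, read 1 -> (B,1)->write 1,move R,goto B. Now: state=B, head=4, tape[0..5]=011100 (head:     ^)
Step 6: in state B at pos 4, read 0 -> (B,0)->write 1,move L,goto H. Now: state=H, head=3, tape[0..5]=011110 (head:    ^)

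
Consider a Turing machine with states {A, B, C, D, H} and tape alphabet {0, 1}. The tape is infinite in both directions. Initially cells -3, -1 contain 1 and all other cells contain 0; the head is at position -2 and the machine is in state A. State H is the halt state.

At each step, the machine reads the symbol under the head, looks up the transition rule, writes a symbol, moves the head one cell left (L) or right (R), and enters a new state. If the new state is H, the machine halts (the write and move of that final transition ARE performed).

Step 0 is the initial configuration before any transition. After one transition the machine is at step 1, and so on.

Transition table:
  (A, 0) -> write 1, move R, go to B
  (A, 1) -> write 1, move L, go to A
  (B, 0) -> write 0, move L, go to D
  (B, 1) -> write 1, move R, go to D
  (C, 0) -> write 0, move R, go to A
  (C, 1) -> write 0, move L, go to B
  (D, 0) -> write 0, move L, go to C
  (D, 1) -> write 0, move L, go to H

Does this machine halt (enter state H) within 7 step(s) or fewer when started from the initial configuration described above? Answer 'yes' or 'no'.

Answer: no

Derivation:
Step 1: in state A at pos -2, read 0 -> (A,0)->write 1,move R,goto B. Now: state=B, head=-1, tape[-4..0]=01110 (head:    ^)
Step 2: in state B at pos -1, read 1 -> (B,1)->write 1,move R,goto D. Now: state=D, head=0, tape[-4..1]=011100 (head:     ^)
Step 3: in state D at pos 0, read 0 -> (D,0)->write 0,move L,goto C. Now: state=C, head=-1, tape[-4..1]=011100 (head:    ^)
Step 4: in state C at pos -1, read 1 -> (C,1)->write 0,move L,goto B. Now: state=B, head=-2, tape[-4..1]=011000 (head:   ^)
Step 5: in state B at pos -2, read 1 -> (B,1)->write 1,move R,goto D. Now: state=D, head=-1, tape[-4..1]=011000 (head:    ^)
Step 6: in state D at pos -1, read 0 -> (D,0)->write 0,move L,goto C. Now: state=C, head=-2, tape[-4..1]=011000 (head:   ^)
Step 7: in state C at pos -2, read 1 -> (C,1)->write 0,move L,goto B. Now: state=B, head=-3, tape[-4..1]=010000 (head:  ^)
After 7 step(s): state = B (not H) -> not halted within 7 -> no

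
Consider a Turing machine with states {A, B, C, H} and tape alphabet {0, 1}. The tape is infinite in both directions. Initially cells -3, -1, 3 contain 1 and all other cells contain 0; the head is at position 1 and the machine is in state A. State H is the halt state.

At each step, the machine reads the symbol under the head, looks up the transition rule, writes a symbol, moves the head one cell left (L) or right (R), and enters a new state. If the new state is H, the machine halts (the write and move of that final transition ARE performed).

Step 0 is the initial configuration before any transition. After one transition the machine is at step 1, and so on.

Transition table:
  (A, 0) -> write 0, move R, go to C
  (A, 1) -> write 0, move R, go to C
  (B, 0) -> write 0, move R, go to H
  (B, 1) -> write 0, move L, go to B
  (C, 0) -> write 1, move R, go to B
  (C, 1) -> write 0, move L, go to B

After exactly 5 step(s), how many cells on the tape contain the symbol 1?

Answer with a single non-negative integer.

Step 1: in state A at pos 1, read 0 -> (A,0)->write 0,move R,goto C. Now: state=C, head=2, tape[-4..4]=010100010 (head:       ^)
Step 2: in state C at pos 2, read 0 -> (C,0)->write 1,move R,goto B. Now: state=B, head=3, tape[-4..4]=010100110 (head:        ^)
Step 3: in state B at pos 3, read 1 -> (B,1)->write 0,move L,goto B. Now: state=B, head=2, tape[-4..4]=010100100 (head:       ^)
Step 4: in state B at pos 2, read 1 -> (B,1)->write 0,move L,goto B. Now: state=B, head=1, tape[-4..4]=010100000 (head:      ^)
Step 5: in state B at pos 1, read 0 -> (B,0)->write 0,move R,goto H. Now: state=H, head=2, tape[-4..4]=010100000 (head:       ^)
Cells containing 1 after step 5: {-3, -1} -> 2 cell(s)

Answer: 2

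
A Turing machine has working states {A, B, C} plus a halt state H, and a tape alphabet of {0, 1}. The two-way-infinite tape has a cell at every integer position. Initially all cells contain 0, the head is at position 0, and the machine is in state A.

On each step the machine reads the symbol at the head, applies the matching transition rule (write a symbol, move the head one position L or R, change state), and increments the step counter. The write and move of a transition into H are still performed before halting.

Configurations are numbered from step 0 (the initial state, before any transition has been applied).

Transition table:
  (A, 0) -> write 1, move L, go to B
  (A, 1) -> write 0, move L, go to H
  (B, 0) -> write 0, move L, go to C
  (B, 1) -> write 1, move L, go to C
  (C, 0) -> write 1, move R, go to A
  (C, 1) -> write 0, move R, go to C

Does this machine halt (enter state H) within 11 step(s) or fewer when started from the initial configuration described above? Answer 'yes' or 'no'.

Answer: yes

Derivation:
Step 1: in state A at pos 0, read 0 -> (A,0)->write 1,move L,goto B. Now: state=B, head=-1, tape[-2..1]=0010 (head:  ^)
Step 2: in state B at pos -1, read 0 -> (B,0)->write 0,move L,goto C. Now: state=C, head=-2, tape[-3..1]=00010 (head:  ^)
Step 3: in state C at pos -2, read 0 -> (C,0)->write 1,move R,goto A. Now: state=A, head=-1, tape[-3..1]=01010 (head:   ^)
Step 4: in state A at pos -1, read 0 -> (A,0)->write 1,move L,goto B. Now: state=B, head=-2, tape[-3..1]=01110 (head:  ^)
Step 5: in state B at pos -2, read 1 -> (B,1)->write 1,move L,goto C. Now: state=C, head=-3, tape[-4..1]=001110 (head:  ^)
Step 6: in state C at pos -3, read 0 -> (C,0)->write 1,move R,goto A. Now: state=A, head=-2, tape[-4..1]=011110 (head:   ^)
Step 7: in state A at pos -2, read 1 -> (A,1)->write 0,move L,goto H. Now: state=H, head=-3, tape[-4..1]=010110 (head:  ^)
State H reached at step 7; 7 <= 11 -> yes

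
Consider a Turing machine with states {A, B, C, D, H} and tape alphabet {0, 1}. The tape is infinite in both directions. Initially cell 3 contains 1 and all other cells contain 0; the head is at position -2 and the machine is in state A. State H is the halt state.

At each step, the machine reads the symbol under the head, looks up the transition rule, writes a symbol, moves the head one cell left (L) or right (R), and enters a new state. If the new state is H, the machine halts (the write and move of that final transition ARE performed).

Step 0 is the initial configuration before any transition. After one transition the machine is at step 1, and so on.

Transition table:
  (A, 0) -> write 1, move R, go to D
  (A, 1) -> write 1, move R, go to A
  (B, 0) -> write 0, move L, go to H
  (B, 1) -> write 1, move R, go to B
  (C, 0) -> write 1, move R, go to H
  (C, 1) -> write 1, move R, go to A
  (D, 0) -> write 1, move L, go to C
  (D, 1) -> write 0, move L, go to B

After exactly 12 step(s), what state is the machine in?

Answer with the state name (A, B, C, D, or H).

Answer: H

Derivation:
Step 1: in state A at pos -2, read 0 -> (A,0)->write 1,move R,goto D. Now: state=D, head=-1, tape[-3..4]=01000010 (head:   ^)
Step 2: in state D at pos -1, read 0 -> (D,0)->write 1,move L,goto C. Now: state=C, head=-2, tape[-3..4]=01100010 (head:  ^)
Step 3: in state C at pos -2, read 1 -> (C,1)->write 1,move R,goto A. Now: state=A, head=-1, tape[-3..4]=01100010 (head:   ^)
Step 4: in state A at pos -1, read 1 -> (A,1)->write 1,move R,goto A. Now: state=A, head=0, tape[-3..4]=01100010 (head:    ^)
Step 5: in state A at pos 0, read 0 -> (A,0)->write 1,move R,goto D. Now: state=D, head=1, tape[-3..4]=01110010 (head:     ^)
Step 6: in state D at pos 1, read 0 -> (D,0)->write 1,move L,goto C. Now: state=C, head=0, tape[-3..4]=01111010 (head:    ^)
Step 7: in state C at pos 0, read 1 -> (C,1)->write 1,move R,goto A. Now: state=A, head=1, tape[-3..4]=01111010 (head:     ^)
Step 8: in state A at pos 1, read 1 -> (A,1)->write 1,move R,goto A. Now: state=A, head=2, tape[-3..4]=01111010 (head:      ^)
Step 9: in state A at pos 2, read 0 -> (A,0)->write 1,move R,goto D. Now: state=D, head=3, tape[-3..4]=01111110 (head:       ^)
Step 10: in state D at pos 3, read 1 -> (D,1)->write 0,move L,goto B. Now: state=B, head=2, tape[-3..4]=01111100 (head:      ^)
Step 11: in state B at pos 2, read 1 -> (B,1)->write 1,move R,goto B. Now: state=B, head=3, tape[-3..4]=01111100 (head:       ^)
Step 12: in state B at pos 3, read 0 -> (B,0)->write 0,move L,goto H. Now: state=H, head=2, tape[-3..4]=01111100 (head:      ^)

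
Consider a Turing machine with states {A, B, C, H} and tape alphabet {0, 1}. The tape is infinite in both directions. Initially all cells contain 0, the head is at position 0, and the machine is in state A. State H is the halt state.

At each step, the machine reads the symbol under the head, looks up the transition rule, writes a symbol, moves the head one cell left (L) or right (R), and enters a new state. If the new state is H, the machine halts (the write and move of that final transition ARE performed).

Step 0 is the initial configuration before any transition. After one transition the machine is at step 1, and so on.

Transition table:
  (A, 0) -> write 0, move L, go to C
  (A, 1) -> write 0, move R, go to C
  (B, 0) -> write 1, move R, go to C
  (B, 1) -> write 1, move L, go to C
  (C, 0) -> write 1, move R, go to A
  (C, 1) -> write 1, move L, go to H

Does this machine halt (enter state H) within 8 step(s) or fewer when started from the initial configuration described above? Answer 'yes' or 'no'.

Answer: yes

Derivation:
Step 1: in state A at pos 0, read 0 -> (A,0)->write 0,move L,goto C. Now: state=C, head=-1, tape[-2..1]=0000 (head:  ^)
Step 2: in state C at pos -1, read 0 -> (C,0)->write 1,move R,goto A. Now: state=A, head=0, tape[-2..1]=0100 (head:   ^)
Step 3: in state A at pos 0, read 0 -> (A,0)->write 0,move L,goto C. Now: state=C, head=-1, tape[-2..1]=0100 (head:  ^)
Step 4: in state C at pos -1, read 1 -> (C,1)->write 1,move L,goto H. Now: state=H, head=-2, tape[-3..1]=00100 (head:  ^)
State H reached at step 4; 4 <= 8 -> yes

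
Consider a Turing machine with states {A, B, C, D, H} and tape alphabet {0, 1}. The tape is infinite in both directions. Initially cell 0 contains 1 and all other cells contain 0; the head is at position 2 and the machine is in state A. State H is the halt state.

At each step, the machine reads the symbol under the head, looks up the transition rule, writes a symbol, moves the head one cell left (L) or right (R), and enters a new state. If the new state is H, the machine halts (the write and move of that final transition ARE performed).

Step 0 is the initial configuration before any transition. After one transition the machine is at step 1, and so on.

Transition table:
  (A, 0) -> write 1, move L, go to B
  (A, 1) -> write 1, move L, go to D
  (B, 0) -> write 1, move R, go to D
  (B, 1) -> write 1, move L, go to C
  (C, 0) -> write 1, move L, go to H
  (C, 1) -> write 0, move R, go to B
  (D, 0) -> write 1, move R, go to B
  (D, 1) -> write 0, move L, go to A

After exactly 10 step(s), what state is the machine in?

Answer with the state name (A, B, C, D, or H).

Answer: B

Derivation:
Step 1: in state A at pos 2, read 0 -> (A,0)->write 1,move L,goto B. Now: state=B, head=1, tape[-1..3]=01010 (head:   ^)
Step 2: in state B at pos 1, read 0 -> (B,0)->write 1,move R,goto D. Now: state=D, head=2, tape[-1..3]=01110 (head:    ^)
Step 3: in state D at pos 2, read 1 -> (D,1)->write 0,move L,goto A. Now: state=A, head=1, tape[-1..3]=01100 (head:   ^)
Step 4: in state A at pos 1, read 1 -> (A,1)->write 1,move L,goto D. Now: state=D, head=0, tape[-1..3]=01100 (head:  ^)
Step 5: in state D at pos 0, read 1 -> (D,1)->write 0,move L,goto A. Now: state=A, head=-1, tape[-2..3]=000100 (head:  ^)
Step 6: in state A at pos -1, read 0 -> (A,0)->write 1,move L,goto B. Now: state=B, head=-2, tape[-3..3]=0010100 (head:  ^)
Step 7: in state B at pos -2, read 0 -> (B,0)->write 1,move R,goto D. Now: state=D, head=-1, tape[-3..3]=0110100 (head:   ^)
Step 8: in state D at pos -1, read 1 -> (D,1)->write 0,move L,goto A. Now: state=A, head=-2, tape[-3..3]=0100100 (head:  ^)
Step 9: in state A at pos -2, read 1 -> (A,1)->write 1,move L,goto D. Now: state=D, head=-3, tape[-4..3]=00100100 (head:  ^)
Step 10: in state D at pos -3, read 0 -> (D,0)->write 1,move R,goto B. Now: state=B, head=-2, tape[-4..3]=01100100 (head:   ^)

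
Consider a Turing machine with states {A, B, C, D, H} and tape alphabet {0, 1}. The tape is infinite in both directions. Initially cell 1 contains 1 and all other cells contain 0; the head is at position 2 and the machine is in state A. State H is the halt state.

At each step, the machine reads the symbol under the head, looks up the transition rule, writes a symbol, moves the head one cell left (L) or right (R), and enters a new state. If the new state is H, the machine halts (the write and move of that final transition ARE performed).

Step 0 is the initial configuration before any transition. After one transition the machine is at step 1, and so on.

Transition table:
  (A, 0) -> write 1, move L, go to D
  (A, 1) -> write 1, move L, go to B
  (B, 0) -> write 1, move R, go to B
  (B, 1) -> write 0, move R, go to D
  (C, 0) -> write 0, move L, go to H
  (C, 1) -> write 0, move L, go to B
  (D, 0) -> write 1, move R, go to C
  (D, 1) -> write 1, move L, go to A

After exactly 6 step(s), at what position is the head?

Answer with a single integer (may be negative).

Step 1: in state A at pos 2, read 0 -> (A,0)->write 1,move L,goto D. Now: state=D, head=1, tape[0..3]=0110 (head:  ^)
Step 2: in state D at pos 1, read 1 -> (D,1)->write 1,move L,goto A. Now: state=A, head=0, tape[-1..3]=00110 (head:  ^)
Step 3: in state A at pos 0, read 0 -> (A,0)->write 1,move L,goto D. Now: state=D, head=-1, tape[-2..3]=001110 (head:  ^)
Step 4: in state D at pos -1, read 0 -> (D,0)->write 1,move R,goto C. Now: state=C, head=0, tape[-2..3]=011110 (head:   ^)
Step 5: in state C at pos 0, read 1 -> (C,1)->write 0,move L,goto B. Now: state=B, head=-1, tape[-2..3]=010110 (head:  ^)
Step 6: in state B at pos -1, read 1 -> (B,1)->write 0,move R,goto D. Now: state=D, head=0, tape[-2..3]=000110 (head:   ^)

Answer: 0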